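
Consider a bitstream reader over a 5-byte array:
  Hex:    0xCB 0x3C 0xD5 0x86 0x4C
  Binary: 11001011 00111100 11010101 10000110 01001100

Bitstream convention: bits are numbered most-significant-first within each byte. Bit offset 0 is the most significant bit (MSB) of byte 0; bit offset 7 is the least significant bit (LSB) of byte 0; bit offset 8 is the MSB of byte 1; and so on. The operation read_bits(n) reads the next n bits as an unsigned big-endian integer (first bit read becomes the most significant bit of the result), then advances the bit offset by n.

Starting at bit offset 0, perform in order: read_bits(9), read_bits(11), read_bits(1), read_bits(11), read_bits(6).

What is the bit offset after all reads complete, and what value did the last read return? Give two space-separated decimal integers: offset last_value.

Answer: 38 19

Derivation:
Read 1: bits[0:9] width=9 -> value=406 (bin 110010110); offset now 9 = byte 1 bit 1; 31 bits remain
Read 2: bits[9:20] width=11 -> value=973 (bin 01111001101); offset now 20 = byte 2 bit 4; 20 bits remain
Read 3: bits[20:21] width=1 -> value=0 (bin 0); offset now 21 = byte 2 bit 5; 19 bits remain
Read 4: bits[21:32] width=11 -> value=1414 (bin 10110000110); offset now 32 = byte 4 bit 0; 8 bits remain
Read 5: bits[32:38] width=6 -> value=19 (bin 010011); offset now 38 = byte 4 bit 6; 2 bits remain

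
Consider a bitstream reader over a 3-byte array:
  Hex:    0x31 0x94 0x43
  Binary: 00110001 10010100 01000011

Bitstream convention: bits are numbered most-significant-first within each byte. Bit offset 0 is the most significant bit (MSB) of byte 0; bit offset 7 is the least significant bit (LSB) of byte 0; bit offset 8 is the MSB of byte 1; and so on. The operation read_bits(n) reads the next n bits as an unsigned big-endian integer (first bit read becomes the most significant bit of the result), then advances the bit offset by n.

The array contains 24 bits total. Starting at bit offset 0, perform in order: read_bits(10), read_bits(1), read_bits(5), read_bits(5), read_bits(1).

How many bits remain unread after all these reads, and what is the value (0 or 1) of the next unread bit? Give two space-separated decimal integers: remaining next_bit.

Read 1: bits[0:10] width=10 -> value=198 (bin 0011000110); offset now 10 = byte 1 bit 2; 14 bits remain
Read 2: bits[10:11] width=1 -> value=0 (bin 0); offset now 11 = byte 1 bit 3; 13 bits remain
Read 3: bits[11:16] width=5 -> value=20 (bin 10100); offset now 16 = byte 2 bit 0; 8 bits remain
Read 4: bits[16:21] width=5 -> value=8 (bin 01000); offset now 21 = byte 2 bit 5; 3 bits remain
Read 5: bits[21:22] width=1 -> value=0 (bin 0); offset now 22 = byte 2 bit 6; 2 bits remain

Answer: 2 1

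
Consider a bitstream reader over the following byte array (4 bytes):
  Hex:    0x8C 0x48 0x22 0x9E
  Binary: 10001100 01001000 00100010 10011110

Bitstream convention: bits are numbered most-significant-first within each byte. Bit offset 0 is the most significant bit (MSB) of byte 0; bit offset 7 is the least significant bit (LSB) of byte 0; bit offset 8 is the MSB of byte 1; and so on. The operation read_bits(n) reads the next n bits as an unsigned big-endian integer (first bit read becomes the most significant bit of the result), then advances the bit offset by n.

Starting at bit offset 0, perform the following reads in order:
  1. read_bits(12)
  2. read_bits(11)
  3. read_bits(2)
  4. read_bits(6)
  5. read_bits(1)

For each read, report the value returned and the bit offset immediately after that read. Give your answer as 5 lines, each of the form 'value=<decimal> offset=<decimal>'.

Answer: value=2244 offset=12
value=1041 offset=23
value=1 offset=25
value=15 offset=31
value=0 offset=32

Derivation:
Read 1: bits[0:12] width=12 -> value=2244 (bin 100011000100); offset now 12 = byte 1 bit 4; 20 bits remain
Read 2: bits[12:23] width=11 -> value=1041 (bin 10000010001); offset now 23 = byte 2 bit 7; 9 bits remain
Read 3: bits[23:25] width=2 -> value=1 (bin 01); offset now 25 = byte 3 bit 1; 7 bits remain
Read 4: bits[25:31] width=6 -> value=15 (bin 001111); offset now 31 = byte 3 bit 7; 1 bits remain
Read 5: bits[31:32] width=1 -> value=0 (bin 0); offset now 32 = byte 4 bit 0; 0 bits remain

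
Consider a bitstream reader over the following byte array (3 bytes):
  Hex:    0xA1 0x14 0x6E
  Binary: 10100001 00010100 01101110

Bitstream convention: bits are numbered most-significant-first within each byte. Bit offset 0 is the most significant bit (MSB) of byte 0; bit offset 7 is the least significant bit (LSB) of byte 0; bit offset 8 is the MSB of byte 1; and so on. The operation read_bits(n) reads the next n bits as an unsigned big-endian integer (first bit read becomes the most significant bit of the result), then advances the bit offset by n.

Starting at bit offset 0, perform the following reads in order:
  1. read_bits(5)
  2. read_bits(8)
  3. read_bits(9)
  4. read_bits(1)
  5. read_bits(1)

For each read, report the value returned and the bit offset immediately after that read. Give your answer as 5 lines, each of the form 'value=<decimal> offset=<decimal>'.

Answer: value=20 offset=5
value=34 offset=13
value=283 offset=22
value=1 offset=23
value=0 offset=24

Derivation:
Read 1: bits[0:5] width=5 -> value=20 (bin 10100); offset now 5 = byte 0 bit 5; 19 bits remain
Read 2: bits[5:13] width=8 -> value=34 (bin 00100010); offset now 13 = byte 1 bit 5; 11 bits remain
Read 3: bits[13:22] width=9 -> value=283 (bin 100011011); offset now 22 = byte 2 bit 6; 2 bits remain
Read 4: bits[22:23] width=1 -> value=1 (bin 1); offset now 23 = byte 2 bit 7; 1 bits remain
Read 5: bits[23:24] width=1 -> value=0 (bin 0); offset now 24 = byte 3 bit 0; 0 bits remain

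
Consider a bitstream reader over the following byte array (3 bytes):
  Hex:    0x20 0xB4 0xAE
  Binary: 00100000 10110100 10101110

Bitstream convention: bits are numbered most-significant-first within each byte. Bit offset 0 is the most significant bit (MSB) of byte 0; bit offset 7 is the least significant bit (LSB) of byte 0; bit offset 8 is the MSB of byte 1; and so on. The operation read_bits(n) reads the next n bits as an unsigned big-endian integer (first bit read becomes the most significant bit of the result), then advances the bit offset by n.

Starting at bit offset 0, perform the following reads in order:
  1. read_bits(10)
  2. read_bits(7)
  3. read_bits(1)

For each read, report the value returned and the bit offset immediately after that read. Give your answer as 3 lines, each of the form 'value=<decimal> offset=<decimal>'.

Answer: value=130 offset=10
value=105 offset=17
value=0 offset=18

Derivation:
Read 1: bits[0:10] width=10 -> value=130 (bin 0010000010); offset now 10 = byte 1 bit 2; 14 bits remain
Read 2: bits[10:17] width=7 -> value=105 (bin 1101001); offset now 17 = byte 2 bit 1; 7 bits remain
Read 3: bits[17:18] width=1 -> value=0 (bin 0); offset now 18 = byte 2 bit 2; 6 bits remain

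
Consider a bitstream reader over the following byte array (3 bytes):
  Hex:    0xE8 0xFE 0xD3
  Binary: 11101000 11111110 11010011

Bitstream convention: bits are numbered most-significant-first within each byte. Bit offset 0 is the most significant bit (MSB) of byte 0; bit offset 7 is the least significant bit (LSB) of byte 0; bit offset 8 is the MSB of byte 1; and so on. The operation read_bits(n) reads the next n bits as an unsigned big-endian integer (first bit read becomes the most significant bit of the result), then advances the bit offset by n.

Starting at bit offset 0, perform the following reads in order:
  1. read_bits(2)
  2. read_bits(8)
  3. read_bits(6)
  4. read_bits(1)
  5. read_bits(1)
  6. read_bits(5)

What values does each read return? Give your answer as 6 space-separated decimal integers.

Read 1: bits[0:2] width=2 -> value=3 (bin 11); offset now 2 = byte 0 bit 2; 22 bits remain
Read 2: bits[2:10] width=8 -> value=163 (bin 10100011); offset now 10 = byte 1 bit 2; 14 bits remain
Read 3: bits[10:16] width=6 -> value=62 (bin 111110); offset now 16 = byte 2 bit 0; 8 bits remain
Read 4: bits[16:17] width=1 -> value=1 (bin 1); offset now 17 = byte 2 bit 1; 7 bits remain
Read 5: bits[17:18] width=1 -> value=1 (bin 1); offset now 18 = byte 2 bit 2; 6 bits remain
Read 6: bits[18:23] width=5 -> value=9 (bin 01001); offset now 23 = byte 2 bit 7; 1 bits remain

Answer: 3 163 62 1 1 9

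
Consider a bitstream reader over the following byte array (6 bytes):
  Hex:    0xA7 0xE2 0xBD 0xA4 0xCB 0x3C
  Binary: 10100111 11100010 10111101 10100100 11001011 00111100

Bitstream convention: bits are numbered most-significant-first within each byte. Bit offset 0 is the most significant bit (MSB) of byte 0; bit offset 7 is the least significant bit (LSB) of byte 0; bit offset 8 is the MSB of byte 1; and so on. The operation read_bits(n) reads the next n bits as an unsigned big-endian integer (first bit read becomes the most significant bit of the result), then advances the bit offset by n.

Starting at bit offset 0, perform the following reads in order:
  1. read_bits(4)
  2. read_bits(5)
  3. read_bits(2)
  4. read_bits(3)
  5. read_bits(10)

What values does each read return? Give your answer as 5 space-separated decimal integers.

Read 1: bits[0:4] width=4 -> value=10 (bin 1010); offset now 4 = byte 0 bit 4; 44 bits remain
Read 2: bits[4:9] width=5 -> value=15 (bin 01111); offset now 9 = byte 1 bit 1; 39 bits remain
Read 3: bits[9:11] width=2 -> value=3 (bin 11); offset now 11 = byte 1 bit 3; 37 bits remain
Read 4: bits[11:14] width=3 -> value=0 (bin 000); offset now 14 = byte 1 bit 6; 34 bits remain
Read 5: bits[14:24] width=10 -> value=701 (bin 1010111101); offset now 24 = byte 3 bit 0; 24 bits remain

Answer: 10 15 3 0 701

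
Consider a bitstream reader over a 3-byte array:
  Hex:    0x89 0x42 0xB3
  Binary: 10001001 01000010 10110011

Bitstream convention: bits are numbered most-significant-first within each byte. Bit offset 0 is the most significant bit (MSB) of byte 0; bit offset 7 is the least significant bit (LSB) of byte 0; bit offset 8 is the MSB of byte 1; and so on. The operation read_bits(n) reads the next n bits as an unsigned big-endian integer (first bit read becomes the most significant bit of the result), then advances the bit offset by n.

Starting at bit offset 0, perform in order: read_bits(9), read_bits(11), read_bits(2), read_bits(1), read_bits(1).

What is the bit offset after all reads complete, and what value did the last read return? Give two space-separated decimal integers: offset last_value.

Read 1: bits[0:9] width=9 -> value=274 (bin 100010010); offset now 9 = byte 1 bit 1; 15 bits remain
Read 2: bits[9:20] width=11 -> value=1067 (bin 10000101011); offset now 20 = byte 2 bit 4; 4 bits remain
Read 3: bits[20:22] width=2 -> value=0 (bin 00); offset now 22 = byte 2 bit 6; 2 bits remain
Read 4: bits[22:23] width=1 -> value=1 (bin 1); offset now 23 = byte 2 bit 7; 1 bits remain
Read 5: bits[23:24] width=1 -> value=1 (bin 1); offset now 24 = byte 3 bit 0; 0 bits remain

Answer: 24 1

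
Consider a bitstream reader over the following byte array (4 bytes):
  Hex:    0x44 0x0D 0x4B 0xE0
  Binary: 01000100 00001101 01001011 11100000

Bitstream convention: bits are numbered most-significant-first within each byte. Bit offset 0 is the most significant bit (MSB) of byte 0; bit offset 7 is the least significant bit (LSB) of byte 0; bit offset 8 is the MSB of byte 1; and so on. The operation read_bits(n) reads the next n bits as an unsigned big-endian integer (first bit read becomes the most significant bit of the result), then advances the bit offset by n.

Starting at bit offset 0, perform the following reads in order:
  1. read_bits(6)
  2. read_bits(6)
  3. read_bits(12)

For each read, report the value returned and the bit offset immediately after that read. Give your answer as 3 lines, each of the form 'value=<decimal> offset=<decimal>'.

Read 1: bits[0:6] width=6 -> value=17 (bin 010001); offset now 6 = byte 0 bit 6; 26 bits remain
Read 2: bits[6:12] width=6 -> value=0 (bin 000000); offset now 12 = byte 1 bit 4; 20 bits remain
Read 3: bits[12:24] width=12 -> value=3403 (bin 110101001011); offset now 24 = byte 3 bit 0; 8 bits remain

Answer: value=17 offset=6
value=0 offset=12
value=3403 offset=24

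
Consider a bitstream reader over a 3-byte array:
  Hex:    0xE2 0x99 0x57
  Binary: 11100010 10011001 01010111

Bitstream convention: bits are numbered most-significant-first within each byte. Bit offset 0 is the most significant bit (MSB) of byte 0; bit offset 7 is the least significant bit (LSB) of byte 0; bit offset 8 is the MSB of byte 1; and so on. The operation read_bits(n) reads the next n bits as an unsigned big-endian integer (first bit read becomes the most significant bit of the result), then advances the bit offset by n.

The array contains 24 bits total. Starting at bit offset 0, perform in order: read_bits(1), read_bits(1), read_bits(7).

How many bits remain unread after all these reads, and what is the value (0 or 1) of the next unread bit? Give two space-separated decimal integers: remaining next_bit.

Answer: 15 0

Derivation:
Read 1: bits[0:1] width=1 -> value=1 (bin 1); offset now 1 = byte 0 bit 1; 23 bits remain
Read 2: bits[1:2] width=1 -> value=1 (bin 1); offset now 2 = byte 0 bit 2; 22 bits remain
Read 3: bits[2:9] width=7 -> value=69 (bin 1000101); offset now 9 = byte 1 bit 1; 15 bits remain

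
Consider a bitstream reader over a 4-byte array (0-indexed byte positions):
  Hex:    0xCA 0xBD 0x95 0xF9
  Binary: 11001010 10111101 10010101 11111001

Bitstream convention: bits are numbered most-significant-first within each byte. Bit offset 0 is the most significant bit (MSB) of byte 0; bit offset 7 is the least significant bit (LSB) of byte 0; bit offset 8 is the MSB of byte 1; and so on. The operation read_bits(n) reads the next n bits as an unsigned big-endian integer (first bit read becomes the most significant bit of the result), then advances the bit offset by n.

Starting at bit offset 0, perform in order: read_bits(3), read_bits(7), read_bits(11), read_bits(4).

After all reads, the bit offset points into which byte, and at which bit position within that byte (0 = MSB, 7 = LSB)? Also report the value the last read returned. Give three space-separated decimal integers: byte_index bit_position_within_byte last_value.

Answer: 3 1 11

Derivation:
Read 1: bits[0:3] width=3 -> value=6 (bin 110); offset now 3 = byte 0 bit 3; 29 bits remain
Read 2: bits[3:10] width=7 -> value=42 (bin 0101010); offset now 10 = byte 1 bit 2; 22 bits remain
Read 3: bits[10:21] width=11 -> value=1970 (bin 11110110010); offset now 21 = byte 2 bit 5; 11 bits remain
Read 4: bits[21:25] width=4 -> value=11 (bin 1011); offset now 25 = byte 3 bit 1; 7 bits remain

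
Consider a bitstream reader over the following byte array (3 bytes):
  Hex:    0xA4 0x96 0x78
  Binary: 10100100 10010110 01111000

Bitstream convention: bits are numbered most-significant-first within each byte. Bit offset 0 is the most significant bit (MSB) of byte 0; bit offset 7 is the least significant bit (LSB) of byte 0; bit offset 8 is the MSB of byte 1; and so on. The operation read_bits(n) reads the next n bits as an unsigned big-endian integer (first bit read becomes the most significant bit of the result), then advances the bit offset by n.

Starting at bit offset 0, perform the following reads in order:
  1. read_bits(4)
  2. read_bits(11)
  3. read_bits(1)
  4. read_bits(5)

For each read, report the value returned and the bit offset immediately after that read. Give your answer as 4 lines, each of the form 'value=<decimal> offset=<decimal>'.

Read 1: bits[0:4] width=4 -> value=10 (bin 1010); offset now 4 = byte 0 bit 4; 20 bits remain
Read 2: bits[4:15] width=11 -> value=587 (bin 01001001011); offset now 15 = byte 1 bit 7; 9 bits remain
Read 3: bits[15:16] width=1 -> value=0 (bin 0); offset now 16 = byte 2 bit 0; 8 bits remain
Read 4: bits[16:21] width=5 -> value=15 (bin 01111); offset now 21 = byte 2 bit 5; 3 bits remain

Answer: value=10 offset=4
value=587 offset=15
value=0 offset=16
value=15 offset=21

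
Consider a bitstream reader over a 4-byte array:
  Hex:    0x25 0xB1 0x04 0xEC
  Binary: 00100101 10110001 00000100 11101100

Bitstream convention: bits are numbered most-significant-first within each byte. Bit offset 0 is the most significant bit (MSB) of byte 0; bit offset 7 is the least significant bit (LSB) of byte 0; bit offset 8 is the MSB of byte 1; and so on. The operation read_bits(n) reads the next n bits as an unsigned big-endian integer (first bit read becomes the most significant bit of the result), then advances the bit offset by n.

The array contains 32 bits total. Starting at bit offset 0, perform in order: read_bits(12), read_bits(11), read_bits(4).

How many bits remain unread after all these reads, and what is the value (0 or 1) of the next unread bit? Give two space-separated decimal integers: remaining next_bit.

Read 1: bits[0:12] width=12 -> value=603 (bin 001001011011); offset now 12 = byte 1 bit 4; 20 bits remain
Read 2: bits[12:23] width=11 -> value=130 (bin 00010000010); offset now 23 = byte 2 bit 7; 9 bits remain
Read 3: bits[23:27] width=4 -> value=7 (bin 0111); offset now 27 = byte 3 bit 3; 5 bits remain

Answer: 5 0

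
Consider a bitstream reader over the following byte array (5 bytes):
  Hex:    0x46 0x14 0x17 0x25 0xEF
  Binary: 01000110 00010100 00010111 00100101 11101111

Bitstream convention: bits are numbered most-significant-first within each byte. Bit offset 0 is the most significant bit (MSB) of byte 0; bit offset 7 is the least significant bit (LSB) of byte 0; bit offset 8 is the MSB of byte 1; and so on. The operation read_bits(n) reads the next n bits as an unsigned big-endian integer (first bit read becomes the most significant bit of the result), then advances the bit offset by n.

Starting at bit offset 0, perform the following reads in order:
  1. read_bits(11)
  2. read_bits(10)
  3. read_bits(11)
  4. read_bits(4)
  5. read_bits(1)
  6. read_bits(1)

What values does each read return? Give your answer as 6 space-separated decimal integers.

Answer: 560 642 1829 14 1 1

Derivation:
Read 1: bits[0:11] width=11 -> value=560 (bin 01000110000); offset now 11 = byte 1 bit 3; 29 bits remain
Read 2: bits[11:21] width=10 -> value=642 (bin 1010000010); offset now 21 = byte 2 bit 5; 19 bits remain
Read 3: bits[21:32] width=11 -> value=1829 (bin 11100100101); offset now 32 = byte 4 bit 0; 8 bits remain
Read 4: bits[32:36] width=4 -> value=14 (bin 1110); offset now 36 = byte 4 bit 4; 4 bits remain
Read 5: bits[36:37] width=1 -> value=1 (bin 1); offset now 37 = byte 4 bit 5; 3 bits remain
Read 6: bits[37:38] width=1 -> value=1 (bin 1); offset now 38 = byte 4 bit 6; 2 bits remain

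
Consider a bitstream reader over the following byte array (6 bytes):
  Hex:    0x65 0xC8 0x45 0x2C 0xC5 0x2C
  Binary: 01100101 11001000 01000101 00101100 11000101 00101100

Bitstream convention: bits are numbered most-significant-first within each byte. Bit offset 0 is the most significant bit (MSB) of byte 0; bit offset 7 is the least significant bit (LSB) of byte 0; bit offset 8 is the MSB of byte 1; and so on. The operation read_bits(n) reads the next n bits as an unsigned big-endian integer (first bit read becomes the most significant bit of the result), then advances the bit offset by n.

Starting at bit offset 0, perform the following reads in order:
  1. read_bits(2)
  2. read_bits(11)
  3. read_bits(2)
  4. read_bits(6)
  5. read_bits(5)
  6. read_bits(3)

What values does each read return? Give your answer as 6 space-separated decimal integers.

Read 1: bits[0:2] width=2 -> value=1 (bin 01); offset now 2 = byte 0 bit 2; 46 bits remain
Read 2: bits[2:13] width=11 -> value=1209 (bin 10010111001); offset now 13 = byte 1 bit 5; 35 bits remain
Read 3: bits[13:15] width=2 -> value=0 (bin 00); offset now 15 = byte 1 bit 7; 33 bits remain
Read 4: bits[15:21] width=6 -> value=8 (bin 001000); offset now 21 = byte 2 bit 5; 27 bits remain
Read 5: bits[21:26] width=5 -> value=20 (bin 10100); offset now 26 = byte 3 bit 2; 22 bits remain
Read 6: bits[26:29] width=3 -> value=5 (bin 101); offset now 29 = byte 3 bit 5; 19 bits remain

Answer: 1 1209 0 8 20 5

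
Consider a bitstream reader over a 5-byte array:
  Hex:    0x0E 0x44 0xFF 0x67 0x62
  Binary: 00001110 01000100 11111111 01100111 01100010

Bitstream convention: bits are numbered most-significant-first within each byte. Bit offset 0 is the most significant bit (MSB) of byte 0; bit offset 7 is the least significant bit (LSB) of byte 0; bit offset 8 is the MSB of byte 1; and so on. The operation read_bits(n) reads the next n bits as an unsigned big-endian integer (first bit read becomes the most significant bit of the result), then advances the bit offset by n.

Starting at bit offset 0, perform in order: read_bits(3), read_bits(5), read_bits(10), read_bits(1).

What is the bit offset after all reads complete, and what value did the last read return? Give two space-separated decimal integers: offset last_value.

Read 1: bits[0:3] width=3 -> value=0 (bin 000); offset now 3 = byte 0 bit 3; 37 bits remain
Read 2: bits[3:8] width=5 -> value=14 (bin 01110); offset now 8 = byte 1 bit 0; 32 bits remain
Read 3: bits[8:18] width=10 -> value=275 (bin 0100010011); offset now 18 = byte 2 bit 2; 22 bits remain
Read 4: bits[18:19] width=1 -> value=1 (bin 1); offset now 19 = byte 2 bit 3; 21 bits remain

Answer: 19 1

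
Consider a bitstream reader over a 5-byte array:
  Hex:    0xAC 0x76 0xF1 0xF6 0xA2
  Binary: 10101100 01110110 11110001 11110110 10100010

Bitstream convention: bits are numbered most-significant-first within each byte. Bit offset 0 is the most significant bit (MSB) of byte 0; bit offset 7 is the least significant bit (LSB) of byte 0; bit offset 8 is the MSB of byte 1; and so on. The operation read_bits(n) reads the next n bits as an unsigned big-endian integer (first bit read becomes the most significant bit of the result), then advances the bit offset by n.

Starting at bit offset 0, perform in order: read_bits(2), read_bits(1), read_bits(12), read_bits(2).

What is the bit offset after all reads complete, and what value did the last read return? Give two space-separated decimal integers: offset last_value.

Answer: 17 1

Derivation:
Read 1: bits[0:2] width=2 -> value=2 (bin 10); offset now 2 = byte 0 bit 2; 38 bits remain
Read 2: bits[2:3] width=1 -> value=1 (bin 1); offset now 3 = byte 0 bit 3; 37 bits remain
Read 3: bits[3:15] width=12 -> value=1595 (bin 011000111011); offset now 15 = byte 1 bit 7; 25 bits remain
Read 4: bits[15:17] width=2 -> value=1 (bin 01); offset now 17 = byte 2 bit 1; 23 bits remain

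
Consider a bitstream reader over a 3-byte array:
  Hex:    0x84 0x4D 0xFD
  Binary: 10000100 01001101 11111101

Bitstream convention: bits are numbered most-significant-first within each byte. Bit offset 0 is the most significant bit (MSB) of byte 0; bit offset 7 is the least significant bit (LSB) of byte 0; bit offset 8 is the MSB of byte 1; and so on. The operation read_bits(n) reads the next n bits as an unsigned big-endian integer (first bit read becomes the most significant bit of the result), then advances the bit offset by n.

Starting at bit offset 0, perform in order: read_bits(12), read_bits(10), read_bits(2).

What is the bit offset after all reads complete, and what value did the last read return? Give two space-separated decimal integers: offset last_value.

Answer: 24 1

Derivation:
Read 1: bits[0:12] width=12 -> value=2116 (bin 100001000100); offset now 12 = byte 1 bit 4; 12 bits remain
Read 2: bits[12:22] width=10 -> value=895 (bin 1101111111); offset now 22 = byte 2 bit 6; 2 bits remain
Read 3: bits[22:24] width=2 -> value=1 (bin 01); offset now 24 = byte 3 bit 0; 0 bits remain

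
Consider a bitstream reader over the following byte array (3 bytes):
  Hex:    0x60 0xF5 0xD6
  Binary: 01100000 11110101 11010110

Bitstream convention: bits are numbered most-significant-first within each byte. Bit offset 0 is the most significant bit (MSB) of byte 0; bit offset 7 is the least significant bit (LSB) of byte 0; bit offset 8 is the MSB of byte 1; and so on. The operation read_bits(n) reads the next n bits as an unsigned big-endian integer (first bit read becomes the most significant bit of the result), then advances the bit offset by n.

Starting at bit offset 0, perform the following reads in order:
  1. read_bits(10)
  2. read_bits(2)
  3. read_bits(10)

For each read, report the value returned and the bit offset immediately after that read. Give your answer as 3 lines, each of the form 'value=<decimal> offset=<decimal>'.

Answer: value=387 offset=10
value=3 offset=12
value=373 offset=22

Derivation:
Read 1: bits[0:10] width=10 -> value=387 (bin 0110000011); offset now 10 = byte 1 bit 2; 14 bits remain
Read 2: bits[10:12] width=2 -> value=3 (bin 11); offset now 12 = byte 1 bit 4; 12 bits remain
Read 3: bits[12:22] width=10 -> value=373 (bin 0101110101); offset now 22 = byte 2 bit 6; 2 bits remain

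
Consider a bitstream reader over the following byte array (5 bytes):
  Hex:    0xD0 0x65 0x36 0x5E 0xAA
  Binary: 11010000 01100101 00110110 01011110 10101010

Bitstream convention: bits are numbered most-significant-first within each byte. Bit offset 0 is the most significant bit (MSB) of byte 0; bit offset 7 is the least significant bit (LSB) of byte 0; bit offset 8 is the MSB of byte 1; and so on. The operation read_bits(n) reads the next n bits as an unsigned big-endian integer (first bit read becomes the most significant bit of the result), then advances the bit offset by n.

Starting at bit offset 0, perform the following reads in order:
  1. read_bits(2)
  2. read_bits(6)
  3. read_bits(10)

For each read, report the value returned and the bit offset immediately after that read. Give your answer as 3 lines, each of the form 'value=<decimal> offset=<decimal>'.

Read 1: bits[0:2] width=2 -> value=3 (bin 11); offset now 2 = byte 0 bit 2; 38 bits remain
Read 2: bits[2:8] width=6 -> value=16 (bin 010000); offset now 8 = byte 1 bit 0; 32 bits remain
Read 3: bits[8:18] width=10 -> value=404 (bin 0110010100); offset now 18 = byte 2 bit 2; 22 bits remain

Answer: value=3 offset=2
value=16 offset=8
value=404 offset=18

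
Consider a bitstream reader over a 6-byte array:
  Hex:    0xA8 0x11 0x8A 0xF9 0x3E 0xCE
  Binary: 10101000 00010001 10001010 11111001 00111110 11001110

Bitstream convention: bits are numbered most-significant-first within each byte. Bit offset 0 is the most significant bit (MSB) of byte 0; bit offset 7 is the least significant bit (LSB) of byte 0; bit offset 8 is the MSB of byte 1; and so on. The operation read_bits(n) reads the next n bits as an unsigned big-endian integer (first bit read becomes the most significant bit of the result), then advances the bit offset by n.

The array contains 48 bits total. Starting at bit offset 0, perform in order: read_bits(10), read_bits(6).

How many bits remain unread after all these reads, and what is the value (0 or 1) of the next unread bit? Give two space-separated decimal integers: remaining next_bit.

Read 1: bits[0:10] width=10 -> value=672 (bin 1010100000); offset now 10 = byte 1 bit 2; 38 bits remain
Read 2: bits[10:16] width=6 -> value=17 (bin 010001); offset now 16 = byte 2 bit 0; 32 bits remain

Answer: 32 1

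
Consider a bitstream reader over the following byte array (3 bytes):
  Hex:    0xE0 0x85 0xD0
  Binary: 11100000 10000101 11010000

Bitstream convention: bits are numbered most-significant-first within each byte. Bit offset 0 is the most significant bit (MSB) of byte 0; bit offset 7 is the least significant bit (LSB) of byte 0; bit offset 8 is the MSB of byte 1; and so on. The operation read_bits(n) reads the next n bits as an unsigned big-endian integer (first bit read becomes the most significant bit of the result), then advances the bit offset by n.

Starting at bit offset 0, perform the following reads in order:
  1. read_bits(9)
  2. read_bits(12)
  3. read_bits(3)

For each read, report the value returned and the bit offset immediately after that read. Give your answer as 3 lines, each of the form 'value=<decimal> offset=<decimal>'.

Answer: value=449 offset=9
value=186 offset=21
value=0 offset=24

Derivation:
Read 1: bits[0:9] width=9 -> value=449 (bin 111000001); offset now 9 = byte 1 bit 1; 15 bits remain
Read 2: bits[9:21] width=12 -> value=186 (bin 000010111010); offset now 21 = byte 2 bit 5; 3 bits remain
Read 3: bits[21:24] width=3 -> value=0 (bin 000); offset now 24 = byte 3 bit 0; 0 bits remain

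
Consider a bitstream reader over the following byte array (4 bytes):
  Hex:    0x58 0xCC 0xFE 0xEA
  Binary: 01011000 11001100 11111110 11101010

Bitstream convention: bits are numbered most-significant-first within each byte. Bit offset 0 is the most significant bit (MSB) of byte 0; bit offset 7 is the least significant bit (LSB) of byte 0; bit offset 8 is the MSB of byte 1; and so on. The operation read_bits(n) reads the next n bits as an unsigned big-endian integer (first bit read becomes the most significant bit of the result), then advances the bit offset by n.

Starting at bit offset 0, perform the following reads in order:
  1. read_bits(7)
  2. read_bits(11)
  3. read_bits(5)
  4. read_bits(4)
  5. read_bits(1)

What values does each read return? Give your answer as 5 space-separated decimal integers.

Answer: 44 819 31 7 0

Derivation:
Read 1: bits[0:7] width=7 -> value=44 (bin 0101100); offset now 7 = byte 0 bit 7; 25 bits remain
Read 2: bits[7:18] width=11 -> value=819 (bin 01100110011); offset now 18 = byte 2 bit 2; 14 bits remain
Read 3: bits[18:23] width=5 -> value=31 (bin 11111); offset now 23 = byte 2 bit 7; 9 bits remain
Read 4: bits[23:27] width=4 -> value=7 (bin 0111); offset now 27 = byte 3 bit 3; 5 bits remain
Read 5: bits[27:28] width=1 -> value=0 (bin 0); offset now 28 = byte 3 bit 4; 4 bits remain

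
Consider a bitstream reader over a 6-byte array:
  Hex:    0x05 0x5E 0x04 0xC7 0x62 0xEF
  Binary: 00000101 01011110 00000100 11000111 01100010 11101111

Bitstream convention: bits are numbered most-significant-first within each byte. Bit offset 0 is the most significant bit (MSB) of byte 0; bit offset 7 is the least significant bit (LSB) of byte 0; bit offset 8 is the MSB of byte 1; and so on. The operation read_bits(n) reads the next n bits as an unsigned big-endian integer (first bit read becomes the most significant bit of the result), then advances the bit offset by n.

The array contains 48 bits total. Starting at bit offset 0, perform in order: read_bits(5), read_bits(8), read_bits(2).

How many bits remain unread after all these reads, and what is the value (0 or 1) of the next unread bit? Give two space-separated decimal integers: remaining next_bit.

Read 1: bits[0:5] width=5 -> value=0 (bin 00000); offset now 5 = byte 0 bit 5; 43 bits remain
Read 2: bits[5:13] width=8 -> value=171 (bin 10101011); offset now 13 = byte 1 bit 5; 35 bits remain
Read 3: bits[13:15] width=2 -> value=3 (bin 11); offset now 15 = byte 1 bit 7; 33 bits remain

Answer: 33 0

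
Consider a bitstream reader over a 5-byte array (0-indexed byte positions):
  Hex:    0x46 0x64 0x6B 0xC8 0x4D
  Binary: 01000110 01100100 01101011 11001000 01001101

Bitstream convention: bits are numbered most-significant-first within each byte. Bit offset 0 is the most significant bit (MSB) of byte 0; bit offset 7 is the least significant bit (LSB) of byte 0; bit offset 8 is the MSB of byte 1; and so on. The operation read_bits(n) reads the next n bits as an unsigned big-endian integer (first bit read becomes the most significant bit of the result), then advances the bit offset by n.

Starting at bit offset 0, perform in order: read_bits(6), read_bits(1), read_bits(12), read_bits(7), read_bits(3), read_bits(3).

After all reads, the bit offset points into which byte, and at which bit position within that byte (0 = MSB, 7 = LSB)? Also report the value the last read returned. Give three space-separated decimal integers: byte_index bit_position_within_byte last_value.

Answer: 4 0 0

Derivation:
Read 1: bits[0:6] width=6 -> value=17 (bin 010001); offset now 6 = byte 0 bit 6; 34 bits remain
Read 2: bits[6:7] width=1 -> value=1 (bin 1); offset now 7 = byte 0 bit 7; 33 bits remain
Read 3: bits[7:19] width=12 -> value=803 (bin 001100100011); offset now 19 = byte 2 bit 3; 21 bits remain
Read 4: bits[19:26] width=7 -> value=47 (bin 0101111); offset now 26 = byte 3 bit 2; 14 bits remain
Read 5: bits[26:29] width=3 -> value=1 (bin 001); offset now 29 = byte 3 bit 5; 11 bits remain
Read 6: bits[29:32] width=3 -> value=0 (bin 000); offset now 32 = byte 4 bit 0; 8 bits remain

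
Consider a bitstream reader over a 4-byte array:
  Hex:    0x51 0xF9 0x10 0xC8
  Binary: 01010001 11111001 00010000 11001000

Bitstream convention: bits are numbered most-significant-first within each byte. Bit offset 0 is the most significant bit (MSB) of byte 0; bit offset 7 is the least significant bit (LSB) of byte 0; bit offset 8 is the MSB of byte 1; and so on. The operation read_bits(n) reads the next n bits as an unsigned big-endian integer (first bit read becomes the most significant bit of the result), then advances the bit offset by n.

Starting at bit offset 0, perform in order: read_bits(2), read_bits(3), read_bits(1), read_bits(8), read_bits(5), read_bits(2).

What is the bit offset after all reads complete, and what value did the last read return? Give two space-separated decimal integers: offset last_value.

Read 1: bits[0:2] width=2 -> value=1 (bin 01); offset now 2 = byte 0 bit 2; 30 bits remain
Read 2: bits[2:5] width=3 -> value=2 (bin 010); offset now 5 = byte 0 bit 5; 27 bits remain
Read 3: bits[5:6] width=1 -> value=0 (bin 0); offset now 6 = byte 0 bit 6; 26 bits remain
Read 4: bits[6:14] width=8 -> value=126 (bin 01111110); offset now 14 = byte 1 bit 6; 18 bits remain
Read 5: bits[14:19] width=5 -> value=8 (bin 01000); offset now 19 = byte 2 bit 3; 13 bits remain
Read 6: bits[19:21] width=2 -> value=2 (bin 10); offset now 21 = byte 2 bit 5; 11 bits remain

Answer: 21 2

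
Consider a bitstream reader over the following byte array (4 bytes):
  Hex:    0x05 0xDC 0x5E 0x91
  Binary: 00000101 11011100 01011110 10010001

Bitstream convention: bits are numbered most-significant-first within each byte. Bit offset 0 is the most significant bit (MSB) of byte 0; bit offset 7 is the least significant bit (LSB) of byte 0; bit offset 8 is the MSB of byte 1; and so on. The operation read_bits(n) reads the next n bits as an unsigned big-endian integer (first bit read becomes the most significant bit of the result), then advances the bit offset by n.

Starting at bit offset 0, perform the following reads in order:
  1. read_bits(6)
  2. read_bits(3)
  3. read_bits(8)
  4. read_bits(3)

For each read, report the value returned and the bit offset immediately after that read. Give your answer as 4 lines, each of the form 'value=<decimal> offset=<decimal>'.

Read 1: bits[0:6] width=6 -> value=1 (bin 000001); offset now 6 = byte 0 bit 6; 26 bits remain
Read 2: bits[6:9] width=3 -> value=3 (bin 011); offset now 9 = byte 1 bit 1; 23 bits remain
Read 3: bits[9:17] width=8 -> value=184 (bin 10111000); offset now 17 = byte 2 bit 1; 15 bits remain
Read 4: bits[17:20] width=3 -> value=5 (bin 101); offset now 20 = byte 2 bit 4; 12 bits remain

Answer: value=1 offset=6
value=3 offset=9
value=184 offset=17
value=5 offset=20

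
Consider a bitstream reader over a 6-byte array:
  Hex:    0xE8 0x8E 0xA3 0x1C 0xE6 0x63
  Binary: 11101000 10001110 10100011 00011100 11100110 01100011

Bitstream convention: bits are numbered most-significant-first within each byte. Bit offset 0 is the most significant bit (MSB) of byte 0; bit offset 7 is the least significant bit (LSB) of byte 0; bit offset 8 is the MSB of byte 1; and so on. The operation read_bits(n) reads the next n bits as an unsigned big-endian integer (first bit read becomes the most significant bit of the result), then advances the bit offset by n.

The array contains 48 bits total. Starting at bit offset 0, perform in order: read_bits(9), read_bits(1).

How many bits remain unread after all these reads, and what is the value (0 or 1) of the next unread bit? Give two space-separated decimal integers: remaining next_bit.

Read 1: bits[0:9] width=9 -> value=465 (bin 111010001); offset now 9 = byte 1 bit 1; 39 bits remain
Read 2: bits[9:10] width=1 -> value=0 (bin 0); offset now 10 = byte 1 bit 2; 38 bits remain

Answer: 38 0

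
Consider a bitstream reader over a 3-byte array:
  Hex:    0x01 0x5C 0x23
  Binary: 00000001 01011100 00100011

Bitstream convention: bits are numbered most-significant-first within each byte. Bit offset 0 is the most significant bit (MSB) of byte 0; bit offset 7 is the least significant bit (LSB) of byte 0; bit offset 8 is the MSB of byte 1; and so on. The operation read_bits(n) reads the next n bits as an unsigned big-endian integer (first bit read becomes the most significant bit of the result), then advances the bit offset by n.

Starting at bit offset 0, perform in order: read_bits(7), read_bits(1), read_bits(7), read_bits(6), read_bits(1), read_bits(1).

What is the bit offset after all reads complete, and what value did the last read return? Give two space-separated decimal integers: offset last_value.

Read 1: bits[0:7] width=7 -> value=0 (bin 0000000); offset now 7 = byte 0 bit 7; 17 bits remain
Read 2: bits[7:8] width=1 -> value=1 (bin 1); offset now 8 = byte 1 bit 0; 16 bits remain
Read 3: bits[8:15] width=7 -> value=46 (bin 0101110); offset now 15 = byte 1 bit 7; 9 bits remain
Read 4: bits[15:21] width=6 -> value=4 (bin 000100); offset now 21 = byte 2 bit 5; 3 bits remain
Read 5: bits[21:22] width=1 -> value=0 (bin 0); offset now 22 = byte 2 bit 6; 2 bits remain
Read 6: bits[22:23] width=1 -> value=1 (bin 1); offset now 23 = byte 2 bit 7; 1 bits remain

Answer: 23 1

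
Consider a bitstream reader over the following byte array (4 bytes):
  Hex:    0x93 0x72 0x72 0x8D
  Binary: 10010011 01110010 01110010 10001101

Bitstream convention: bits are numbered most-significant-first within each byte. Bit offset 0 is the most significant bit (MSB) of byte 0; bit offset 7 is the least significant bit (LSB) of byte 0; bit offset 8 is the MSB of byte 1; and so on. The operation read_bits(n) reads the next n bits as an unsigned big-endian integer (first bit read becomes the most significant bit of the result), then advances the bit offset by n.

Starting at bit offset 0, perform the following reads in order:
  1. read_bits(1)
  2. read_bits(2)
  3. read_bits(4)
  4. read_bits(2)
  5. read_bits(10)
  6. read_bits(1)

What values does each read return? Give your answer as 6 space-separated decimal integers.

Answer: 1 0 9 2 915 1

Derivation:
Read 1: bits[0:1] width=1 -> value=1 (bin 1); offset now 1 = byte 0 bit 1; 31 bits remain
Read 2: bits[1:3] width=2 -> value=0 (bin 00); offset now 3 = byte 0 bit 3; 29 bits remain
Read 3: bits[3:7] width=4 -> value=9 (bin 1001); offset now 7 = byte 0 bit 7; 25 bits remain
Read 4: bits[7:9] width=2 -> value=2 (bin 10); offset now 9 = byte 1 bit 1; 23 bits remain
Read 5: bits[9:19] width=10 -> value=915 (bin 1110010011); offset now 19 = byte 2 bit 3; 13 bits remain
Read 6: bits[19:20] width=1 -> value=1 (bin 1); offset now 20 = byte 2 bit 4; 12 bits remain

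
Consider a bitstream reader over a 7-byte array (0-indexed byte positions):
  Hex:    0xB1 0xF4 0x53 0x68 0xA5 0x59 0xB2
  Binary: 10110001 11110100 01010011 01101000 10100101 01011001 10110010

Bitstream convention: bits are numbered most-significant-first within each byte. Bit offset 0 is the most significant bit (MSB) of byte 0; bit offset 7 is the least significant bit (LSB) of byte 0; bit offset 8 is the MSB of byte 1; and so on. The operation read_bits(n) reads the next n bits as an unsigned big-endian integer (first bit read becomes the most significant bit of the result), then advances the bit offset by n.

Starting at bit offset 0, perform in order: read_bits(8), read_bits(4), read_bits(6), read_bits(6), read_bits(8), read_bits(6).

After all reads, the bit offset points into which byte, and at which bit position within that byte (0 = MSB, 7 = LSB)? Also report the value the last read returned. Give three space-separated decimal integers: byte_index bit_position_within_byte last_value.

Read 1: bits[0:8] width=8 -> value=177 (bin 10110001); offset now 8 = byte 1 bit 0; 48 bits remain
Read 2: bits[8:12] width=4 -> value=15 (bin 1111); offset now 12 = byte 1 bit 4; 44 bits remain
Read 3: bits[12:18] width=6 -> value=17 (bin 010001); offset now 18 = byte 2 bit 2; 38 bits remain
Read 4: bits[18:24] width=6 -> value=19 (bin 010011); offset now 24 = byte 3 bit 0; 32 bits remain
Read 5: bits[24:32] width=8 -> value=104 (bin 01101000); offset now 32 = byte 4 bit 0; 24 bits remain
Read 6: bits[32:38] width=6 -> value=41 (bin 101001); offset now 38 = byte 4 bit 6; 18 bits remain

Answer: 4 6 41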